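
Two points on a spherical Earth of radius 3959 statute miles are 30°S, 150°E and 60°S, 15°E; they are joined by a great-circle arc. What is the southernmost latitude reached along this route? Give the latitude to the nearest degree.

The great circle lies in the plane with unit normal n̂ = (p₁ × p₂)/|p₁ × p₂|.
Here n̂_z ≈ -0.309; the vertex latitude is φ_max = arccos|n̂_z| ≈ 72.0°.

≈ 72°S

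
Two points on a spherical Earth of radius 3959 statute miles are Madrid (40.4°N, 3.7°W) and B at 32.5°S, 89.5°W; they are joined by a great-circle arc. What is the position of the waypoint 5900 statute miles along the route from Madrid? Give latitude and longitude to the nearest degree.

Convert each endpoint to a unit vector on the sphere (x = cos φ cos λ, y = cos φ sin λ, z = sin φ).
The central angle between the endpoints is δ = arccos(p₁·p₂) ≈ 1.877 rad (107.5°). The total great-circle distance is δ·R ≈ 1.877 × 3959 ≈ 7430 mi, so the target fraction is f = 5900/7430 ≈ 0.794.
Interpolate at f ≈ 0.794 with slerp weights a = sin((1−f)δ)/sin δ ≈ 0.395, b = sin(fδ)/sin δ ≈ 1.045.
p = a·p₁ + b·p₂ ≈ (0.308, -0.901, -0.305); φ = arcsin(p_z) ≈ -17.79°, λ = atan2(p_y, p_x) ≈ -71.12°.

≈ 18°S, 71°W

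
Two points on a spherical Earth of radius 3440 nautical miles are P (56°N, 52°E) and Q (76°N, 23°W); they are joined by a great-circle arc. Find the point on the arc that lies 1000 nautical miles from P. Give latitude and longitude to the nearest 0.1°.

From cos δ = sin φ₁ sin φ₂ + cos φ₁ cos φ₂ cos Δλ, the central angle is δ ≈ 0.575 rad (32.9°). The total great-circle distance is δ·R ≈ 0.575 × 3440 ≈ 1977 nmi, so the target fraction is f = 1000/1977 ≈ 0.506.
Interpolate at f ≈ 0.506 with slerp weights a = sin((1−f)δ)/sin δ ≈ 0.515, b = sin(fδ)/sin δ ≈ 0.527.
p = a·p₁ + b·p₂ ≈ (0.295, 0.177, 0.939); φ = arcsin(p_z) ≈ 69.88°, λ = atan2(p_y, p_x) ≈ 31.01°.

≈ (69.9°N, 31.0°E)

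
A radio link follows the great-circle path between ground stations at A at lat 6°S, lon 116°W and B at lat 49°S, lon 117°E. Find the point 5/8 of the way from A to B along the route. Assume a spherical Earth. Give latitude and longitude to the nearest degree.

≈ lat 54°S, lon 176°W

From cos δ = sin φ₁ sin φ₂ + cos φ₁ cos φ₂ cos Δλ, the central angle is δ ≈ 1.890 rad (108.3°).
Interpolate at f = 5/8 with slerp weights a = sin((1−f)δ)/sin δ ≈ 0.685, b = sin(fδ)/sin δ ≈ 0.974.
p = a·p₁ + b·p₂ ≈ (-0.589, -0.043, -0.807); φ = arcsin(p_z) ≈ -53.80°, λ = atan2(p_y, p_x) ≈ -175.80°.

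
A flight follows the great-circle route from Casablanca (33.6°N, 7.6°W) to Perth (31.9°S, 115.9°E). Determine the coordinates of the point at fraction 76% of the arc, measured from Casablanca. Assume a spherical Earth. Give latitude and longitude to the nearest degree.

The haversine formula gives a central angle δ ≈ 2.322 rad (133.1°) between the endpoints.
Interpolate at f = 0.76 with slerp weights a = sin((1−f)δ)/sin δ ≈ 0.724, b = sin(fδ)/sin δ ≈ 1.343.
p = a·p₁ + b·p₂ ≈ (0.100, 0.946, -0.309); φ = arcsin(p_z) ≈ -18.00°, λ = atan2(p_y, p_x) ≈ 83.98°.

≈ 18°S, 84°E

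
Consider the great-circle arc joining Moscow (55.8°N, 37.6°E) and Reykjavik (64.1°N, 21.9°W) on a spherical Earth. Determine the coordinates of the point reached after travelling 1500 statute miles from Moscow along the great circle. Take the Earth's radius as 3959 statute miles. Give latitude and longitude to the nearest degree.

Convert each endpoint to a unit vector on the sphere (x = cos φ cos λ, y = cos φ sin λ, z = sin φ).
The central angle between the endpoints is δ = arccos(p₁·p₂) ≈ 0.518 rad (29.7°). The total great-circle distance is δ·R ≈ 0.518 × 3959 ≈ 2052 mi, so the target fraction is f = 1500/2052 ≈ 0.731.
Interpolate at f ≈ 0.731 with slerp weights a = sin((1−f)δ)/sin δ ≈ 0.281, b = sin(fδ)/sin δ ≈ 0.747.
p = a·p₁ + b·p₂ ≈ (0.428, -0.025, 0.904); φ = arcsin(p_z) ≈ 64.64°, λ = atan2(p_y, p_x) ≈ -3.40°.

≈ 65°N, 3°W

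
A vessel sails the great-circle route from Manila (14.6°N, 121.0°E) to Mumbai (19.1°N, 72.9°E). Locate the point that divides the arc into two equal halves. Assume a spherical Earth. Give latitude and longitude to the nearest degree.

≈ (18°N, 97°E)

Write both endpoints as unit vectors p₁, p₂ with components (cos φ cos λ, cos φ sin λ, sin φ).
The central angle between the endpoints is δ = arccos(p₁·p₂) ≈ 0.805 rad (46.1°).
Interpolate at f = 1/2 with slerp weights a = sin((1−f)δ)/sin δ ≈ 0.543, b = sin(fδ)/sin δ ≈ 0.543.
p = a·p₁ + b·p₂ ≈ (-0.120, 0.942, 0.315); φ = arcsin(p_z) ≈ 18.35°, λ = atan2(p_y, p_x) ≈ 97.25°.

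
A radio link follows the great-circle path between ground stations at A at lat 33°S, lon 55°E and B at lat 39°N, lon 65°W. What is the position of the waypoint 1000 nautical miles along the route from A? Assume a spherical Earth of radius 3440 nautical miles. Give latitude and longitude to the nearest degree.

≈ lat 25°S, lon 38°E

Write both endpoints as unit vectors p₁, p₂ with components (cos φ cos λ, cos φ sin λ, sin φ).
The central angle between the endpoints is δ = arccos(p₁·p₂) ≈ 2.303 rad (132.0°). The total great-circle distance is δ·R ≈ 2.303 × 3440 ≈ 7923 nmi, so the target fraction is f = 1000/7923 ≈ 0.126.
Interpolate at f ≈ 0.126 with slerp weights a = sin((1−f)δ)/sin δ ≈ 1.216, b = sin(fδ)/sin δ ≈ 0.385.
p = a·p₁ + b·p₂ ≈ (0.711, 0.564, -0.420); φ = arcsin(p_z) ≈ -24.81°, λ = atan2(p_y, p_x) ≈ 38.39°.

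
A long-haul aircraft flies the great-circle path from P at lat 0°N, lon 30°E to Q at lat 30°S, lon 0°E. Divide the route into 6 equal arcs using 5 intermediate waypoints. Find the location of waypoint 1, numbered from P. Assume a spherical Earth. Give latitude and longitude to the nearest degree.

Convert each endpoint to a unit vector on the sphere (x = cos φ cos λ, y = cos φ sin λ, z = sin φ).
The central angle between the endpoints is δ = arccos(p₁·p₂) ≈ 0.723 rad (41.4°).
Interpolate at f = 1/6 with slerp weights a = sin((1−f)δ)/sin δ ≈ 0.857, b = sin(fδ)/sin δ ≈ 0.182.
p = a·p₁ + b·p₂ ≈ (0.899, 0.428, -0.091); φ = arcsin(p_z) ≈ -5.21°, λ = atan2(p_y, p_x) ≈ 25.47°.

≈ lat 5°S, lon 25°E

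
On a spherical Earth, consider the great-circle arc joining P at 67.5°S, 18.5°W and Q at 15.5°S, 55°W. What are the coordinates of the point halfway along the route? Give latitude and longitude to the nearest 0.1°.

Write both endpoints as unit vectors p₁, p₂ with components (cos φ cos λ, cos φ sin λ, sin φ).
The central angle between the endpoints is δ = arccos(p₁·p₂) ≈ 0.996 rad (57.1°).
Interpolate at f = 1/2 with slerp weights a = sin((1−f)δ)/sin δ ≈ 0.569, b = sin(fδ)/sin δ ≈ 0.569.
p = a·p₁ + b·p₂ ≈ (0.521, -0.518, -0.678); φ = arcsin(p_z) ≈ -42.69°, λ = atan2(p_y, p_x) ≈ -44.85°.

≈ 42.7°S, 44.8°W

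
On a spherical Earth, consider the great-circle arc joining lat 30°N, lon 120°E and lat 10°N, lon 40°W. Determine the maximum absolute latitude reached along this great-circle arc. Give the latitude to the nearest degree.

The great circle lies in the plane with unit normal n̂ = (p₁ × p₂)/|p₁ × p₂|.
Here n̂_z ≈ -0.417; the vertex latitude is φ_max = arccos|n̂_z| ≈ 65.4°.
Check via Clairaut: cos φ_max = |cos φ₁| · sin C = cos(30.0°)·sin(28.8°) ≈ 0.417, again giving ≈ 65.4°.

≈ 65°N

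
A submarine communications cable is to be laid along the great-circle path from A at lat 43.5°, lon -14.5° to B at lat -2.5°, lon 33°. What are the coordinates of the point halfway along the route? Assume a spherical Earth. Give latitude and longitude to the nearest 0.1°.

Write both endpoints as unit vectors p₁, p₂ with components (cos φ cos λ, cos φ sin λ, sin φ).
The central angle between the endpoints is δ = arccos(p₁·p₂) ≈ 1.093 rad (62.6°).
Interpolate at f = 1/2 with slerp weights a = sin((1−f)δ)/sin δ ≈ 0.585, b = sin(fδ)/sin δ ≈ 0.585.
p = a·p₁ + b·p₂ ≈ (0.901, 0.212, 0.377); φ = arcsin(p_z) ≈ 22.17°, λ = atan2(p_y, p_x) ≈ 13.24°.

≈ lat 22.2°, lon 13.2°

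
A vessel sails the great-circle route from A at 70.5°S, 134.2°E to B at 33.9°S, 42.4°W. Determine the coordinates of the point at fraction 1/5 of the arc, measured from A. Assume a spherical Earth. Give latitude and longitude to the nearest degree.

Write both endpoints as unit vectors p₁, p₂ with components (cos φ cos λ, cos φ sin λ, sin φ).
The central angle between the endpoints is δ = arccos(p₁·p₂) ≈ 1.319 rad (75.6°).
Interpolate at f = 1/5 with slerp weights a = sin((1−f)δ)/sin δ ≈ 0.898, b = sin(fδ)/sin δ ≈ 0.269.
p = a·p₁ + b·p₂ ≈ (-0.044, 0.064, -0.997); φ = arcsin(p_z) ≈ -85.53°, λ = atan2(p_y, p_x) ≈ 124.41°.

≈ 86°S, 124°E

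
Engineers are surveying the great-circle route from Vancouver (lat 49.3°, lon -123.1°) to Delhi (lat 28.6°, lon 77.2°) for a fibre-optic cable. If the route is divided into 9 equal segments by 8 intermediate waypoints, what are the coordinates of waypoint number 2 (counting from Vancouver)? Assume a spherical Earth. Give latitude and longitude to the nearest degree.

Write both endpoints as unit vectors p₁, p₂ with components (cos φ cos λ, cos φ sin λ, sin φ).
The central angle between the endpoints is δ = arccos(p₁·p₂) ≈ 1.746 rad (100.0°).
Interpolate at f = 2/9 with slerp weights a = sin((1−f)δ)/sin δ ≈ 0.993, b = sin(fδ)/sin δ ≈ 0.384.
p = a·p₁ + b·p₂ ≈ (-0.279, -0.213, 0.936); φ = arcsin(p_z) ≈ 69.45°, λ = atan2(p_y, p_x) ≈ -142.57°.

≈ lat 69°, lon -143°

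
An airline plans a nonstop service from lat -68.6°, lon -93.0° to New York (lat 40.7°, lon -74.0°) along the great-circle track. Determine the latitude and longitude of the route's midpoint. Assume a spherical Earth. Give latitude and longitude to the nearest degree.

≈ lat -14°, lon -80°

The haversine formula gives a central angle δ ≈ 1.924 rad (110.2°) between the endpoints.
Interpolate at f = 1/2 with slerp weights a = sin((1−f)δ)/sin δ ≈ 0.874, b = sin(fδ)/sin δ ≈ 0.874.
p = a·p₁ + b·p₂ ≈ (0.166, -0.956, -0.244); φ = arcsin(p_z) ≈ -14.11°, λ = atan2(p_y, p_x) ≈ -80.15°.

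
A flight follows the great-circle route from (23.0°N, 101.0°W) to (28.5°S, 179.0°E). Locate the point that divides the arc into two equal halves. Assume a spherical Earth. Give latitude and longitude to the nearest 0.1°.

Write both endpoints as unit vectors p₁, p₂ with components (cos φ cos λ, cos φ sin λ, sin φ).
The central angle between the endpoints is δ = arccos(p₁·p₂) ≈ 1.617 rad (92.6°).
Interpolate at f = 1/2 with slerp weights a = sin((1−f)δ)/sin δ ≈ 0.724, b = sin(fδ)/sin δ ≈ 0.724.
p = a·p₁ + b·p₂ ≈ (-0.763, -0.643, -0.063); φ = arcsin(p_z) ≈ -3.59°, λ = atan2(p_y, p_x) ≈ -139.89°.

≈ (3.6°S, 139.9°W)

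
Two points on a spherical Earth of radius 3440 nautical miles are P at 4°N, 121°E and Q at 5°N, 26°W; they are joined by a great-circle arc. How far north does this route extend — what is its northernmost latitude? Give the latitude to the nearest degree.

≈ 15°N

The great circle lies in the plane with unit normal n̂ = (p₁ × p₂)/|p₁ × p₂|.
Here n̂_z ≈ -0.964; the vertex latitude is φ_max = arccos|n̂_z| ≈ 15.5°.
Check via Clairaut: cos φ_max = |cos φ₁| · sin C = cos(4.0°)·sin(75.0°) ≈ 0.964, again giving ≈ 15.5°.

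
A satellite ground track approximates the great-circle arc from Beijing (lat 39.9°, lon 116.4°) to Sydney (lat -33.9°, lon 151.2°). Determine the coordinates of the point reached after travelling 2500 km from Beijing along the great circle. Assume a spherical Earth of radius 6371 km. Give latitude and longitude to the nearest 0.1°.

≈ lat 19.6°, lon 127.6°

The haversine formula gives a central angle δ ≈ 1.405 rad (80.5°) between the endpoints. The total great-circle distance is δ·R ≈ 1.405 × 6371 ≈ 8951 km, so the target fraction is f = 2500/8951 ≈ 0.279.
Interpolate at f ≈ 0.279 with slerp weights a = sin((1−f)δ)/sin δ ≈ 0.860, b = sin(fδ)/sin δ ≈ 0.388.
p = a·p₁ + b·p₂ ≈ (-0.575, 0.746, 0.335); φ = arcsin(p_z) ≈ 19.60°, λ = atan2(p_y, p_x) ≈ 127.64°.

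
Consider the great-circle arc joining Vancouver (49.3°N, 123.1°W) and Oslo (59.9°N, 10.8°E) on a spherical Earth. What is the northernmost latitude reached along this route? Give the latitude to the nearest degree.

The great circle lies in the plane with unit normal n̂ = (p₁ × p₂)/|p₁ × p₂|.
Here n̂_z ≈ +0.261; the vertex latitude is φ_max = arccos|n̂_z| ≈ 74.9°.
Check via Clairaut: cos φ_max = |cos φ₁| · sin C = cos(49.3°)·sin(23.6°) ≈ 0.261, again giving ≈ 74.9°.

≈ 75°N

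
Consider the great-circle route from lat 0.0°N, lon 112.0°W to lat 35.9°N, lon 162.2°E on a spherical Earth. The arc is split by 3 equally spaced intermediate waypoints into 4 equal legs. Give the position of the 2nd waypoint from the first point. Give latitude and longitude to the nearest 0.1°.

≈ lat 23.8°N, lon 149.3°W

Convert each endpoint to a unit vector on the sphere (x = cos φ cos λ, y = cos φ sin λ, z = sin φ).
The central angle between the endpoints is δ = arccos(p₁·p₂) ≈ 1.511 rad (86.6°).
Interpolate at f = 2/4 with slerp weights a = sin((1−f)δ)/sin δ ≈ 0.687, b = sin(fδ)/sin δ ≈ 0.687.
p = a·p₁ + b·p₂ ≈ (-0.787, -0.467, 0.403); φ = arcsin(p_z) ≈ 23.76°, λ = atan2(p_y, p_x) ≈ -149.33°.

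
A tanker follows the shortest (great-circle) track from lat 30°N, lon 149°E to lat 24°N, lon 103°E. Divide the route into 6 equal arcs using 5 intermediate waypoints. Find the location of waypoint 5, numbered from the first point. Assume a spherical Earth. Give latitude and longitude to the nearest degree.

≈ lat 26°N, lon 110°E

Convert each endpoint to a unit vector on the sphere (x = cos φ cos λ, y = cos φ sin λ, z = sin φ).
The central angle between the endpoints is δ = arccos(p₁·p₂) ≈ 0.718 rad (41.2°).
Interpolate at f = 5/6 with slerp weights a = sin((1−f)δ)/sin δ ≈ 0.181, b = sin(fδ)/sin δ ≈ 0.856.
p = a·p₁ + b·p₂ ≈ (-0.311, 0.843, 0.439); φ = arcsin(p_z) ≈ 26.04°, λ = atan2(p_y, p_x) ≈ 110.23°.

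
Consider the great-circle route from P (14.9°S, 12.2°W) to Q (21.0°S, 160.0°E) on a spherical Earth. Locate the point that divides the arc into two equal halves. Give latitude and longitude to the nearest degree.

≈ (78°S, 60°E)

Convert each endpoint to a unit vector on the sphere (x = cos φ cos λ, y = cos φ sin λ, z = sin φ).
The central angle between the endpoints is δ = arccos(p₁·p₂) ≈ 2.501 rad (143.3°).
Interpolate at f = 1/2 with slerp weights a = sin((1−f)δ)/sin δ ≈ 1.588, b = sin(fδ)/sin δ ≈ 1.588.
p = a·p₁ + b·p₂ ≈ (0.107, 0.183, -0.977); φ = arcsin(p_z) ≈ -77.78°, λ = atan2(p_y, p_x) ≈ 59.69°.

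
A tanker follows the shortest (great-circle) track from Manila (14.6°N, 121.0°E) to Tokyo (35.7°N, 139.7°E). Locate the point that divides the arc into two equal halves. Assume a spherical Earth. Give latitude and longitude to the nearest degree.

≈ (25°N, 130°E)

Convert each endpoint to a unit vector on the sphere (x = cos φ cos λ, y = cos φ sin λ, z = sin φ).
The central angle between the endpoints is δ = arccos(p₁·p₂) ≈ 0.470 rad (26.9°).
Interpolate at f = 1/2 with slerp weights a = sin((1−f)δ)/sin δ ≈ 0.514, b = sin(fδ)/sin δ ≈ 0.514.
p = a·p₁ + b·p₂ ≈ (-0.575, 0.697, 0.430); φ = arcsin(p_z) ≈ 25.44°, λ = atan2(p_y, p_x) ≈ 129.53°.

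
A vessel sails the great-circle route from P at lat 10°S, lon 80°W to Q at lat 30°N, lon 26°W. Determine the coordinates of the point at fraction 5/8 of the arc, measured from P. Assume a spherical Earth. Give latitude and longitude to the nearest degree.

≈ lat 16°N, lon 48°W

Convert each endpoint to a unit vector on the sphere (x = cos φ cos λ, y = cos φ sin λ, z = sin φ).
The central angle between the endpoints is δ = arccos(p₁·p₂) ≈ 1.143 rad (65.5°).
Interpolate at f = 5/8 with slerp weights a = sin((1−f)δ)/sin δ ≈ 0.457, b = sin(fδ)/sin δ ≈ 0.720.
p = a·p₁ + b·p₂ ≈ (0.639, -0.716, 0.281); φ = arcsin(p_z) ≈ 16.30°, λ = atan2(p_y, p_x) ≈ -48.29°.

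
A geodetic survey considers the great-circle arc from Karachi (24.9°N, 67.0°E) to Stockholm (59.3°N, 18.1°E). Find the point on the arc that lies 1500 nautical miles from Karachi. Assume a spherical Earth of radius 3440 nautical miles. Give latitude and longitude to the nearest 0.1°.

Convert each endpoint to a unit vector on the sphere (x = cos φ cos λ, y = cos φ sin λ, z = sin φ).
The central angle between the endpoints is δ = arccos(p₁·p₂) ≈ 0.841 rad (48.2°). The total great-circle distance is δ·R ≈ 0.841 × 3440 ≈ 2894 nmi, so the target fraction is f = 1500/2894 ≈ 0.518.
Interpolate at f ≈ 0.518 with slerp weights a = sin((1−f)δ)/sin δ ≈ 0.529, b = sin(fδ)/sin δ ≈ 0.567.
p = a·p₁ + b·p₂ ≈ (0.462, 0.531, 0.710); φ = arcsin(p_z) ≈ 45.22°, λ = atan2(p_y, p_x) ≈ 48.98°.

≈ 45.2°N, 49.0°E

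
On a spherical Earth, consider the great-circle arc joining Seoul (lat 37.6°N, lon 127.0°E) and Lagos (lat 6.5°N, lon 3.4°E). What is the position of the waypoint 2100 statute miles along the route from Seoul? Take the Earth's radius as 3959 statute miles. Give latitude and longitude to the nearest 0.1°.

≈ lat 45.2°N, lon 87.3°E

Write both endpoints as unit vectors p₁, p₂ with components (cos φ cos λ, cos φ sin λ, sin φ).
The central angle between the endpoints is δ = arccos(p₁·p₂) ≈ 1.946 rad (111.5°). The total great-circle distance is δ·R ≈ 1.946 × 3959 ≈ 7705 mi, so the target fraction is f = 2100/7705 ≈ 0.273.
Interpolate at f ≈ 0.273 with slerp weights a = sin((1−f)δ)/sin δ ≈ 1.062, b = sin(fδ)/sin δ ≈ 0.544.
p = a·p₁ + b·p₂ ≈ (0.033, 0.704, 0.709); φ = arcsin(p_z) ≈ 45.19°, λ = atan2(p_y, p_x) ≈ 87.32°.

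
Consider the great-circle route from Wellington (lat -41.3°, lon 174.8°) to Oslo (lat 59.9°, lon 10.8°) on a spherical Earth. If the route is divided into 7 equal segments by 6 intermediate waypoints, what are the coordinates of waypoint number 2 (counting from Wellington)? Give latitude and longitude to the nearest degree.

≈ lat 2°, lon 159°

Convert each endpoint to a unit vector on the sphere (x = cos φ cos λ, y = cos φ sin λ, z = sin φ).
The central angle between the endpoints is δ = arccos(p₁·p₂) ≈ 2.774 rad (158.9°).
Interpolate at f = 2/7 with slerp weights a = sin((1−f)δ)/sin δ ≈ 2.551, b = sin(fδ)/sin δ ≈ 1.981.
p = a·p₁ + b·p₂ ≈ (-0.932, 0.360, 0.031); φ = arcsin(p_z) ≈ 1.75°, λ = atan2(p_y, p_x) ≈ 158.90°.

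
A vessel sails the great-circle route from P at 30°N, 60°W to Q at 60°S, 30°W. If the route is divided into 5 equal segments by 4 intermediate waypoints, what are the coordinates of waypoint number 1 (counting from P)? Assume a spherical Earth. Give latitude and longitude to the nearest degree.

From cos δ = sin φ₁ sin φ₂ + cos φ₁ cos φ₂ cos Δλ, the central angle is δ ≈ 1.629 rad (93.3°).
Interpolate at f = 1/5 with slerp weights a = sin((1−f)δ)/sin δ ≈ 0.966, b = sin(fδ)/sin δ ≈ 0.321.
p = a·p₁ + b·p₂ ≈ (0.557, -0.805, 0.205); φ = arcsin(p_z) ≈ 11.85°, λ = atan2(p_y, p_x) ≈ -55.30°.

≈ 12°N, 55°W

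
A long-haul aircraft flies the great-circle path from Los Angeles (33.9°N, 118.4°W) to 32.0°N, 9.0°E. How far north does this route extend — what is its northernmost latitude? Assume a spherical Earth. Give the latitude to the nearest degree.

≈ 56°N

The great circle lies in the plane with unit normal n̂ = (p₁ × p₂)/|p₁ × p₂|.
Here n̂_z ≈ +0.564; the vertex latitude is φ_max = arccos|n̂_z| ≈ 55.7°.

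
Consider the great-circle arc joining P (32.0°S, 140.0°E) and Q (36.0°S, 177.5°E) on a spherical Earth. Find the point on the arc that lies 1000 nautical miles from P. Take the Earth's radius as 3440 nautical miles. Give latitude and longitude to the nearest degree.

From cos δ = sin φ₁ sin φ₂ + cos φ₁ cos φ₂ cos Δλ, the central angle is δ ≈ 0.544 rad (31.2°). The total great-circle distance is δ·R ≈ 0.544 × 3440 ≈ 1870 nmi, so the target fraction is f = 1000/1870 ≈ 0.535.
Interpolate at f ≈ 0.535 with slerp weights a = sin((1−f)δ)/sin δ ≈ 0.484, b = sin(fδ)/sin δ ≈ 0.554.
p = a·p₁ + b·p₂ ≈ (-0.762, 0.283, -0.582); φ = arcsin(p_z) ≈ -35.60°, λ = atan2(p_y, p_x) ≈ 159.61°.

≈ (36°S, 160°E)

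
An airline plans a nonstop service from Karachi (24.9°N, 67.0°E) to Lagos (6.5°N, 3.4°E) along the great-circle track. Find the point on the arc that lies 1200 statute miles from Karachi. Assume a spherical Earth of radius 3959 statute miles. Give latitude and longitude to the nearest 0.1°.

Convert each endpoint to a unit vector on the sphere (x = cos φ cos λ, y = cos φ sin λ, z = sin φ).
The central angle between the endpoints is δ = arccos(p₁·p₂) ≈ 1.106 rad (63.4°). The total great-circle distance is δ·R ≈ 1.106 × 3959 ≈ 4378 mi, so the target fraction is f = 1200/4378 ≈ 0.274.
Interpolate at f ≈ 0.274 with slerp weights a = sin((1−f)δ)/sin δ ≈ 0.805, b = sin(fδ)/sin δ ≈ 0.334.
p = a·p₁ + b·p₂ ≈ (0.616, 0.692, 0.377); φ = arcsin(p_z) ≈ 22.12°, λ = atan2(p_y, p_x) ≈ 48.29°.

≈ 22.1°N, 48.3°E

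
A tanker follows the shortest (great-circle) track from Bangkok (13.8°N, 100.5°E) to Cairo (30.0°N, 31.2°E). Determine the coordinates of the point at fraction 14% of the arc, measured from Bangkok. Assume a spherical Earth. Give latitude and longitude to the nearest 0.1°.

The haversine formula gives a central angle δ ≈ 1.141 rad (65.4°) between the endpoints.
Interpolate at f = 0.14 with slerp weights a = sin((1−f)δ)/sin δ ≈ 0.914, b = sin(fδ)/sin δ ≈ 0.175.
p = a·p₁ + b·p₂ ≈ (-0.032, 0.952, 0.306); φ = arcsin(p_z) ≈ 17.79°, λ = atan2(p_y, p_x) ≈ 91.94°.

≈ (17.8°N, 91.9°E)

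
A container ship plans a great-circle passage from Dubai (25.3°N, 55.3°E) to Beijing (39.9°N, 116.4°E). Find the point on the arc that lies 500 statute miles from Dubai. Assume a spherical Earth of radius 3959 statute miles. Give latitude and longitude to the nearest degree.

Write both endpoints as unit vectors p₁, p₂ with components (cos φ cos λ, cos φ sin λ, sin φ).
The central angle between the endpoints is δ = arccos(p₁·p₂) ≈ 0.916 rad (52.5°). The total great-circle distance is δ·R ≈ 0.916 × 3959 ≈ 3625 mi, so the target fraction is f = 500/3625 ≈ 0.138.
Interpolate at f ≈ 0.138 with slerp weights a = sin((1−f)δ)/sin δ ≈ 0.895, b = sin(fδ)/sin δ ≈ 0.159.
p = a·p₁ + b·p₂ ≈ (0.407, 0.775, 0.484); φ = arcsin(p_z) ≈ 28.98°, λ = atan2(p_y, p_x) ≈ 62.31°.

≈ 29°N, 62°E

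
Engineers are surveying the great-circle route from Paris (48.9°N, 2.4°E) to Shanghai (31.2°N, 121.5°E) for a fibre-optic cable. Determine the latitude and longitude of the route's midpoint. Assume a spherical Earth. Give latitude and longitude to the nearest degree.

Convert each endpoint to a unit vector on the sphere (x = cos φ cos λ, y = cos φ sin λ, z = sin φ).
The central angle between the endpoints is δ = arccos(p₁·p₂) ≈ 1.454 rad (83.3°).
Interpolate at f = 1/2 with slerp weights a = sin((1−f)δ)/sin δ ≈ 0.669, b = sin(fδ)/sin δ ≈ 0.669.
p = a·p₁ + b·p₂ ≈ (0.140, 0.506, 0.851); φ = arcsin(p_z) ≈ 58.30°, λ = atan2(p_y, p_x) ≈ 74.50°.

≈ (58°N, 75°E)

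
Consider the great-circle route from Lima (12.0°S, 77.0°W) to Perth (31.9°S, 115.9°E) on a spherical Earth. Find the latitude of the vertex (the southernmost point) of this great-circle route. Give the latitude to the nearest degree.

The great circle lies in the plane with unit normal n̂ = (p₁ × p₂)/|p₁ × p₂|.
Here n̂_z ≈ -0.259; the vertex latitude is φ_max = arccos|n̂_z| ≈ 75.0°.
Check via Clairaut: cos φ_max = |cos φ₁| · sin C = cos(12.0°)·sin(164.6°) ≈ 0.259, again giving ≈ 75.0°.

≈ 75°S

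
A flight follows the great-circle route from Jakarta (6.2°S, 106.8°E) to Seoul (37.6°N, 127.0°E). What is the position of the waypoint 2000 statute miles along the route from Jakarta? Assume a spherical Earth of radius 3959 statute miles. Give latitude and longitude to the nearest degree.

≈ 21°N, 118°E

From cos δ = sin φ₁ sin φ₂ + cos φ₁ cos φ₂ cos Δλ, the central angle is δ ≈ 0.832 rad (47.7°). The total great-circle distance is δ·R ≈ 0.832 × 3959 ≈ 3294 mi, so the target fraction is f = 2000/3294 ≈ 0.607.
Interpolate at f ≈ 0.607 with slerp weights a = sin((1−f)δ)/sin δ ≈ 0.434, b = sin(fδ)/sin δ ≈ 0.655.
p = a·p₁ + b·p₂ ≈ (-0.437, 0.828, 0.352); φ = arcsin(p_z) ≈ 20.64°, λ = atan2(p_y, p_x) ≈ 117.83°.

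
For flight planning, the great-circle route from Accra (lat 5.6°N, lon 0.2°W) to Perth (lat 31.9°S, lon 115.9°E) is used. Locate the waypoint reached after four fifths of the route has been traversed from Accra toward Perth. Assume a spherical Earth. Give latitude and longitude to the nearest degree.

≈ lat 33°S, lon 89°E

The haversine formula gives a central angle δ ≈ 2.008 rad (115.0°) between the endpoints.
Interpolate at f = 4/5 with slerp weights a = sin((1−f)δ)/sin δ ≈ 0.431, b = sin(fδ)/sin δ ≈ 1.103.
p = a·p₁ + b·p₂ ≈ (0.020, 0.841, -0.541); φ = arcsin(p_z) ≈ -32.74°, λ = atan2(p_y, p_x) ≈ 88.62°.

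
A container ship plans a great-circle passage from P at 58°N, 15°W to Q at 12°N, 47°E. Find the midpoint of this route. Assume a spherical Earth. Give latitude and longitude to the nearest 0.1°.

Write both endpoints as unit vectors p₁, p₂ with components (cos φ cos λ, cos φ sin λ, sin φ).
The central angle between the endpoints is δ = arccos(p₁·p₂) ≈ 1.138 rad (65.2°).
Interpolate at f = 1/2 with slerp weights a = sin((1−f)δ)/sin δ ≈ 0.593, b = sin(fδ)/sin δ ≈ 0.593.
p = a·p₁ + b·p₂ ≈ (0.700, 0.343, 0.627); φ = arcsin(p_z) ≈ 38.80°, λ = atan2(p_y, p_x) ≈ 26.13°.

≈ 38.8°N, 26.1°E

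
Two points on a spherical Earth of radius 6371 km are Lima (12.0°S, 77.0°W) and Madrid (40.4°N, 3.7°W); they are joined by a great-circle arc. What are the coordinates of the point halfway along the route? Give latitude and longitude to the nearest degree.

≈ 17°N, 46°W

Convert each endpoint to a unit vector on the sphere (x = cos φ cos λ, y = cos φ sin λ, z = sin φ).
The central angle between the endpoints is δ = arccos(p₁·p₂) ≈ 1.491 rad (85.5°).
Interpolate at f = 1/2 with slerp weights a = sin((1−f)δ)/sin δ ≈ 0.681, b = sin(fδ)/sin δ ≈ 0.681.
p = a·p₁ + b·p₂ ≈ (0.667, -0.682, 0.300); φ = arcsin(p_z) ≈ 17.43°, λ = atan2(p_y, p_x) ≈ -45.64°.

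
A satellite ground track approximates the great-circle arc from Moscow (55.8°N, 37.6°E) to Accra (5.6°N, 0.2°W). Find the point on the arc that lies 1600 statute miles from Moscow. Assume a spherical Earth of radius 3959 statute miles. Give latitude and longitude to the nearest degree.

≈ 37°N, 17°E

From cos δ = sin φ₁ sin φ₂ + cos φ₁ cos φ₂ cos Δλ, the central angle is δ ≈ 1.021 rad (58.5°). The total great-circle distance is δ·R ≈ 1.021 × 3959 ≈ 4041 mi, so the target fraction is f = 1600/4041 ≈ 0.396.
Interpolate at f ≈ 0.396 with slerp weights a = sin((1−f)δ)/sin δ ≈ 0.678, b = sin(fδ)/sin δ ≈ 0.461.
p = a·p₁ + b·p₂ ≈ (0.761, 0.231, 0.606); φ = arcsin(p_z) ≈ 37.30°, λ = atan2(p_y, p_x) ≈ 16.88°.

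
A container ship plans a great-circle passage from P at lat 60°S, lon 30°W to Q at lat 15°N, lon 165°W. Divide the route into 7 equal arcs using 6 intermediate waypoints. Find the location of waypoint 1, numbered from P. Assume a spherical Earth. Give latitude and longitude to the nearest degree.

≈ lat 66°S, lon 68°W

From cos δ = sin φ₁ sin φ₂ + cos φ₁ cos φ₂ cos Δλ, the central angle is δ ≈ 2.172 rad (124.4°).
Interpolate at f = 1/7 with slerp weights a = sin((1−f)δ)/sin δ ≈ 1.162, b = sin(fδ)/sin δ ≈ 0.370.
p = a·p₁ + b·p₂ ≈ (0.158, -0.383, -0.910); φ = arcsin(p_z) ≈ -65.54°, λ = atan2(p_y, p_x) ≈ -67.64°.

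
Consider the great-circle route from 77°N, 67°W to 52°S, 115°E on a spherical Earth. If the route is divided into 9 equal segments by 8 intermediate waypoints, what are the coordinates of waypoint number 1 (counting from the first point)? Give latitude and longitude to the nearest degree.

≈ 86°N, 125°E

The haversine formula gives a central angle δ ≈ 2.705 rad (155.0°) between the endpoints.
Interpolate at f = 1/9 with slerp weights a = sin((1−f)δ)/sin δ ≈ 1.590, b = sin(fδ)/sin δ ≈ 0.700.
p = a·p₁ + b·p₂ ≈ (-0.042, 0.062, 0.997); φ = arcsin(p_z) ≈ 85.71°, λ = atan2(p_y, p_x) ≈ 124.61°.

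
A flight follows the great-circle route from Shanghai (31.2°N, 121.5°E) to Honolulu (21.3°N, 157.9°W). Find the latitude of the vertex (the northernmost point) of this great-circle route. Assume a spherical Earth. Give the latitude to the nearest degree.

≈ 34°N

The great circle lies in the plane with unit normal n̂ = (p₁ × p₂)/|p₁ × p₂|.
Here n̂_z ≈ +0.829; the vertex latitude is φ_max = arccos|n̂_z| ≈ 34.0°.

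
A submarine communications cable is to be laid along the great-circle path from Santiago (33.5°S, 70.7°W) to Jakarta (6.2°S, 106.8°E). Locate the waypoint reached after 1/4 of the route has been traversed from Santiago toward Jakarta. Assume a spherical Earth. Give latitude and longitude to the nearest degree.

≈ 68°S, 65°W

Convert each endpoint to a unit vector on the sphere (x = cos φ cos λ, y = cos φ sin λ, z = sin φ).
The central angle between the endpoints is δ = arccos(p₁·p₂) ≈ 2.447 rad (140.2°).
Interpolate at f = 1/4 with slerp weights a = sin((1−f)δ)/sin δ ≈ 1.509, b = sin(fδ)/sin δ ≈ 0.898.
p = a·p₁ + b·p₂ ≈ (0.158, -0.333, -0.930); φ = arcsin(p_z) ≈ -68.39°, λ = atan2(p_y, p_x) ≈ -64.63°.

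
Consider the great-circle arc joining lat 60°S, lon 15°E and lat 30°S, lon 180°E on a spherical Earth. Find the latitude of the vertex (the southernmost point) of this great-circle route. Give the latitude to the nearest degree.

≈ 84°S

The great circle lies in the plane with unit normal n̂ = (p₁ × p₂)/|p₁ × p₂|.
Here n̂_z ≈ +0.112; the vertex latitude is φ_max = arccos|n̂_z| ≈ 83.6°.
Check via Clairaut: cos φ_max = |cos φ₁| · sin C = cos(60.0°)·sin(167.0°) ≈ 0.112, again giving ≈ 83.6°.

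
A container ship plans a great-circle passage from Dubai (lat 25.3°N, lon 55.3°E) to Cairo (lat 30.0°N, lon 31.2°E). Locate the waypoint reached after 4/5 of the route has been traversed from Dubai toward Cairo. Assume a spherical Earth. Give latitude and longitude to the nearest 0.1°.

≈ lat 29.4°N, lon 36.2°E

Convert each endpoint to a unit vector on the sphere (x = cos φ cos λ, y = cos φ sin λ, z = sin φ).
The central angle between the endpoints is δ = arccos(p₁·p₂) ≈ 0.381 rad (21.8°).
Interpolate at f = 4/5 with slerp weights a = sin((1−f)δ)/sin δ ≈ 0.205, b = sin(fδ)/sin δ ≈ 0.807.
p = a·p₁ + b·p₂ ≈ (0.703, 0.514, 0.491); φ = arcsin(p_z) ≈ 29.41°, λ = atan2(p_y, p_x) ≈ 36.18°.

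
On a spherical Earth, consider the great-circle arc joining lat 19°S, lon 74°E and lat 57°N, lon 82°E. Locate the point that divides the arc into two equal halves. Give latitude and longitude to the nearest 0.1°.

≈ lat 19.0°N, lon 76.9°E

Write both endpoints as unit vectors p₁, p₂ with components (cos φ cos λ, cos φ sin λ, sin φ).
The central angle between the endpoints is δ = arccos(p₁·p₂) ≈ 1.332 rad (76.3°).
Interpolate at f = 1/2 with slerp weights a = sin((1−f)δ)/sin δ ≈ 0.636, b = sin(fδ)/sin δ ≈ 0.636.
p = a·p₁ + b·p₂ ≈ (0.214, 0.921, 0.326); φ = arcsin(p_z) ≈ 19.04°, λ = atan2(p_y, p_x) ≈ 76.92°.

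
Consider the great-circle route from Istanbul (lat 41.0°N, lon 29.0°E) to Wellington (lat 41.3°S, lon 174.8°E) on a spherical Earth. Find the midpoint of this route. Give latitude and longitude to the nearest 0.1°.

≈ lat 0.5°S, lon 101.5°E

Convert each endpoint to a unit vector on the sphere (x = cos φ cos λ, y = cos φ sin λ, z = sin φ).
The central angle between the endpoints is δ = arccos(p₁·p₂) ≈ 2.695 rad (154.4°).
Interpolate at f = 1/2 with slerp weights a = sin((1−f)δ)/sin δ ≈ 2.258, b = sin(fδ)/sin δ ≈ 2.258.
p = a·p₁ + b·p₂ ≈ (-0.199, 0.980, -0.009); φ = arcsin(p_z) ≈ -0.51°, λ = atan2(p_y, p_x) ≈ 101.47°.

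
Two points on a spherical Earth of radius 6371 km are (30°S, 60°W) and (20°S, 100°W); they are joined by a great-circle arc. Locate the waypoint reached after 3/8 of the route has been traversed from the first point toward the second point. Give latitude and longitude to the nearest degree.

Write both endpoints as unit vectors p₁, p₂ with components (cos φ cos λ, cos φ sin λ, sin φ).
The central angle between the endpoints is δ = arccos(p₁·p₂) ≈ 0.653 rad (37.4°).
Interpolate at f = 3/8 with slerp weights a = sin((1−f)δ)/sin δ ≈ 0.653, b = sin(fδ)/sin δ ≈ 0.399.
p = a·p₁ + b·p₂ ≈ (0.218, -0.859, -0.463); φ = arcsin(p_z) ≈ -27.59°, λ = atan2(p_y, p_x) ≈ -75.78°.

≈ (28°S, 76°W)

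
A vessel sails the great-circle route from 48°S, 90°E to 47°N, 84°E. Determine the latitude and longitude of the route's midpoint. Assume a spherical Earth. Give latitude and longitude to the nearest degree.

Write both endpoints as unit vectors p₁, p₂ with components (cos φ cos λ, cos φ sin λ, sin φ).
The central angle between the endpoints is δ = arccos(p₁·p₂) ≈ 1.661 rad (95.1°).
Interpolate at f = 1/2 with slerp weights a = sin((1−f)δ)/sin δ ≈ 0.741, b = sin(fδ)/sin δ ≈ 0.741.
p = a·p₁ + b·p₂ ≈ (0.053, 0.999, -0.009); φ = arcsin(p_z) ≈ -0.50°, λ = atan2(p_y, p_x) ≈ 86.97°.

≈ 1°S, 87°E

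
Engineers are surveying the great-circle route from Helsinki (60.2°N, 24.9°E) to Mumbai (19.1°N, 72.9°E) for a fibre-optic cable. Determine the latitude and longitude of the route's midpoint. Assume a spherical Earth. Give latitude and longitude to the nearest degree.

Convert each endpoint to a unit vector on the sphere (x = cos φ cos λ, y = cos φ sin λ, z = sin φ).
The central angle between the endpoints is δ = arccos(p₁·p₂) ≈ 0.930 rad (53.3°).
Interpolate at f = 1/2 with slerp weights a = sin((1−f)δ)/sin δ ≈ 0.559, b = sin(fδ)/sin δ ≈ 0.559.
p = a·p₁ + b·p₂ ≈ (0.408, 0.622, 0.668); φ = arcsin(p_z) ≈ 41.94°, λ = atan2(p_y, p_x) ≈ 56.78°.

≈ 42°N, 57°E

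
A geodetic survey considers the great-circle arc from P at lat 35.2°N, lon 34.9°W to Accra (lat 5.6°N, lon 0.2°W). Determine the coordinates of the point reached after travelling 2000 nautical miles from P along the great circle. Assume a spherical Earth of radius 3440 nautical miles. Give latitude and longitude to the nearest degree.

≈ lat 13°N, lon 7°W

Write both endpoints as unit vectors p₁, p₂ with components (cos φ cos λ, cos φ sin λ, sin φ).
The central angle between the endpoints is δ = arccos(p₁·p₂) ≈ 0.760 rad (43.5°). The total great-circle distance is δ·R ≈ 0.760 × 3440 ≈ 2614 nmi, so the target fraction is f = 2000/2614 ≈ 0.765.
Interpolate at f ≈ 0.765 with slerp weights a = sin((1−f)δ)/sin δ ≈ 0.258, b = sin(fδ)/sin δ ≈ 0.797.
p = a·p₁ + b·p₂ ≈ (0.966, -0.123, 0.226); φ = arcsin(p_z) ≈ 13.09°, λ = atan2(p_y, p_x) ≈ -7.27°.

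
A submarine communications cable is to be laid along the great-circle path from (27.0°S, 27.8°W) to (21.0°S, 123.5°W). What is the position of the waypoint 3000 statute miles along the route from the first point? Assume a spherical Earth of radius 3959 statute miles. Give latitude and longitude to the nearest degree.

Write both endpoints as unit vectors p₁, p₂ with components (cos φ cos λ, cos φ sin λ, sin φ).
The central angle between the endpoints is δ = arccos(p₁·p₂) ≈ 1.491 rad (85.4°). The total great-circle distance is δ·R ≈ 1.491 × 3959 ≈ 5901 mi, so the target fraction is f = 3000/5901 ≈ 0.508.
Interpolate at f ≈ 0.508 with slerp weights a = sin((1−f)δ)/sin δ ≈ 0.671, b = sin(fδ)/sin δ ≈ 0.690.
p = a·p₁ + b·p₂ ≈ (0.174, -0.816, -0.552); φ = arcsin(p_z) ≈ -33.49°, λ = atan2(p_y, p_x) ≈ -77.98°.

≈ (33°S, 78°W)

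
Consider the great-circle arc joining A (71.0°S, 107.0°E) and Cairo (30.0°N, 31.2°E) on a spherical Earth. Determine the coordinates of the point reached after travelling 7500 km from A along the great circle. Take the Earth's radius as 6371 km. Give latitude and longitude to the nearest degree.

≈ (14°S, 46°E)

From cos δ = sin φ₁ sin φ₂ + cos φ₁ cos φ₂ cos Δλ, the central angle is δ ≈ 1.986 rad (113.8°). The total great-circle distance is δ·R ≈ 1.986 × 6371 ≈ 12654 km, so the target fraction is f = 7500/12654 ≈ 0.593.
Interpolate at f ≈ 0.593 with slerp weights a = sin((1−f)δ)/sin δ ≈ 0.791, b = sin(fδ)/sin δ ≈ 1.009.
p = a·p₁ + b·p₂ ≈ (0.672, 0.699, -0.243); φ = arcsin(p_z) ≈ -14.07°, λ = atan2(p_y, p_x) ≈ 46.11°.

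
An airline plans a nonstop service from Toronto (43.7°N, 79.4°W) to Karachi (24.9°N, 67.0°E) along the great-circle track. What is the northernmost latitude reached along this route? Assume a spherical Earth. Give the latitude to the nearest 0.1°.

The great circle lies in the plane with unit normal n̂ = (p₁ × p₂)/|p₁ × p₂|.
Here n̂_z ≈ +0.375; the vertex latitude is φ_max = arccos|n̂_z| ≈ 68.0°.
Check via Clairaut: cos φ_max = |cos φ₁| · sin C = cos(43.7°)·sin(31.3°) ≈ 0.375, again giving ≈ 68.0°.

≈ 68.0°N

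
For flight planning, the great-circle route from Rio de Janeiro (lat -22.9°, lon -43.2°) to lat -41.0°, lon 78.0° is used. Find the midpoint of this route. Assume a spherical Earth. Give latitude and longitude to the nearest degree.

Write both endpoints as unit vectors p₁, p₂ with components (cos φ cos λ, cos φ sin λ, sin φ).
The central angle between the endpoints is δ = arccos(p₁·p₂) ≈ 1.676 rad (96.0°).
Interpolate at f = 1/2 with slerp weights a = sin((1−f)δ)/sin δ ≈ 0.747, b = sin(fδ)/sin δ ≈ 0.747.
p = a·p₁ + b·p₂ ≈ (0.619, 0.080, -0.781); φ = arcsin(p_z) ≈ -51.37°, λ = atan2(p_y, p_x) ≈ 7.40°.

≈ lat -51°, lon 7°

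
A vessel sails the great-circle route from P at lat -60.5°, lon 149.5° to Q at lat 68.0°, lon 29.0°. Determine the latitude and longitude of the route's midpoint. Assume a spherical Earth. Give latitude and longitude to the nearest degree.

≈ lat 7°, lon 103°

Write both endpoints as unit vectors p₁, p₂ with components (cos φ cos λ, cos φ sin λ, sin φ).
The central angle between the endpoints is δ = arccos(p₁·p₂) ≈ 2.692 rad (154.2°).
Interpolate at f = 1/2 with slerp weights a = sin((1−f)δ)/sin δ ≈ 2.243, b = sin(fδ)/sin δ ≈ 2.243.
p = a·p₁ + b·p₂ ≈ (-0.217, 0.968, 0.127); φ = arcsin(p_z) ≈ 7.32°, λ = atan2(p_y, p_x) ≈ 102.62°.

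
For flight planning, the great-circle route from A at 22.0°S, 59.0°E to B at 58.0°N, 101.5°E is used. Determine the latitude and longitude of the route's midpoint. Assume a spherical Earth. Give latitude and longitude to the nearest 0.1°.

Write both endpoints as unit vectors p₁, p₂ with components (cos φ cos λ, cos φ sin λ, sin φ).
The central angle between the endpoints is δ = arccos(p₁·p₂) ≈ 1.526 rad (87.4°).
Interpolate at f = 1/2 with slerp weights a = sin((1−f)δ)/sin δ ≈ 0.692, b = sin(fδ)/sin δ ≈ 0.692.
p = a·p₁ + b·p₂ ≈ (0.257, 0.909, 0.328); φ = arcsin(p_z) ≈ 19.12°, λ = atan2(p_y, p_x) ≈ 74.20°.

≈ 19.1°N, 74.2°E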